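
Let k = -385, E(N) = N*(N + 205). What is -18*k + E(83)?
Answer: 30834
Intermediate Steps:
E(N) = N*(205 + N)
-18*k + E(83) = -18*(-385) + 83*(205 + 83) = 6930 + 83*288 = 6930 + 23904 = 30834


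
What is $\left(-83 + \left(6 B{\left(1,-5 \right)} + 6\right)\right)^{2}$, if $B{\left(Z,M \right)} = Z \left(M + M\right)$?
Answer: $18769$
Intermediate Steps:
$B{\left(Z,M \right)} = 2 M Z$ ($B{\left(Z,M \right)} = Z 2 M = 2 M Z$)
$\left(-83 + \left(6 B{\left(1,-5 \right)} + 6\right)\right)^{2} = \left(-83 + \left(6 \cdot 2 \left(-5\right) 1 + 6\right)\right)^{2} = \left(-83 + \left(6 \left(-10\right) + 6\right)\right)^{2} = \left(-83 + \left(-60 + 6\right)\right)^{2} = \left(-83 - 54\right)^{2} = \left(-137\right)^{2} = 18769$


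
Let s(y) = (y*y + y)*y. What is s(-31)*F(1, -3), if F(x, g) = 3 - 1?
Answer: -57660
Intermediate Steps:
F(x, g) = 2
s(y) = y*(y + y**2) (s(y) = (y**2 + y)*y = (y + y**2)*y = y*(y + y**2))
s(-31)*F(1, -3) = ((-31)**2*(1 - 31))*2 = (961*(-30))*2 = -28830*2 = -57660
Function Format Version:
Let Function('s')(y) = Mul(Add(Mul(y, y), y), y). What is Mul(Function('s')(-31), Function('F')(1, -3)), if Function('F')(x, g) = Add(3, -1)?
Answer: -57660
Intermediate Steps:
Function('F')(x, g) = 2
Function('s')(y) = Mul(y, Add(y, Pow(y, 2))) (Function('s')(y) = Mul(Add(Pow(y, 2), y), y) = Mul(Add(y, Pow(y, 2)), y) = Mul(y, Add(y, Pow(y, 2))))
Mul(Function('s')(-31), Function('F')(1, -3)) = Mul(Mul(Pow(-31, 2), Add(1, -31)), 2) = Mul(Mul(961, -30), 2) = Mul(-28830, 2) = -57660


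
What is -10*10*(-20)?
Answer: 2000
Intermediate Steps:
-10*10*(-20) = -100*(-20) = 2000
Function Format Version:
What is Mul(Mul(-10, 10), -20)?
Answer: 2000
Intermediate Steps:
Mul(Mul(-10, 10), -20) = Mul(-100, -20) = 2000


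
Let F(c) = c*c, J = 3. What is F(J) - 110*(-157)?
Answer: 17279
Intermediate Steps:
F(c) = c**2
F(J) - 110*(-157) = 3**2 - 110*(-157) = 9 + 17270 = 17279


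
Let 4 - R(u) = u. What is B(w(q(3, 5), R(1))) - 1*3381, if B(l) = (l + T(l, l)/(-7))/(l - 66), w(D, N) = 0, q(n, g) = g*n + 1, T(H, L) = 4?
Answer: -781009/231 ≈ -3381.0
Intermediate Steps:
q(n, g) = 1 + g*n
R(u) = 4 - u
B(l) = (-4/7 + l)/(-66 + l) (B(l) = (l + 4/(-7))/(l - 66) = (l + 4*(-1/7))/(-66 + l) = (l - 4/7)/(-66 + l) = (-4/7 + l)/(-66 + l))
B(w(q(3, 5), R(1))) - 1*3381 = (-4/7 + 0)/(-66 + 0) - 1*3381 = -4/7/(-66) - 3381 = -1/66*(-4/7) - 3381 = 2/231 - 3381 = -781009/231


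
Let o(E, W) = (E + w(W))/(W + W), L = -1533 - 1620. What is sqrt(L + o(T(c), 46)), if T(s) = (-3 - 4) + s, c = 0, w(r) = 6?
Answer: I*sqrt(6671771)/46 ≈ 56.152*I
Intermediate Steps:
L = -3153
T(s) = -7 + s
o(E, W) = (6 + E)/(2*W) (o(E, W) = (E + 6)/(W + W) = (6 + E)/((2*W)) = (6 + E)*(1/(2*W)) = (6 + E)/(2*W))
sqrt(L + o(T(c), 46)) = sqrt(-3153 + (1/2)*(6 + (-7 + 0))/46) = sqrt(-3153 + (1/2)*(1/46)*(6 - 7)) = sqrt(-3153 + (1/2)*(1/46)*(-1)) = sqrt(-3153 - 1/92) = sqrt(-290077/92) = I*sqrt(6671771)/46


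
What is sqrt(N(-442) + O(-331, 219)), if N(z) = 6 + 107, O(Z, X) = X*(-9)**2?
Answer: 2*sqrt(4463) ≈ 133.61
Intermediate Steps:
O(Z, X) = 81*X (O(Z, X) = X*81 = 81*X)
N(z) = 113
sqrt(N(-442) + O(-331, 219)) = sqrt(113 + 81*219) = sqrt(113 + 17739) = sqrt(17852) = 2*sqrt(4463)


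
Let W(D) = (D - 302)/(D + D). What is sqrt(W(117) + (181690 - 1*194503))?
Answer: I*sqrt(77959102)/78 ≈ 113.2*I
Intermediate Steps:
W(D) = (-302 + D)/(2*D) (W(D) = (-302 + D)/((2*D)) = (-302 + D)*(1/(2*D)) = (-302 + D)/(2*D))
sqrt(W(117) + (181690 - 1*194503)) = sqrt((1/2)*(-302 + 117)/117 + (181690 - 1*194503)) = sqrt((1/2)*(1/117)*(-185) + (181690 - 194503)) = sqrt(-185/234 - 12813) = sqrt(-2998427/234) = I*sqrt(77959102)/78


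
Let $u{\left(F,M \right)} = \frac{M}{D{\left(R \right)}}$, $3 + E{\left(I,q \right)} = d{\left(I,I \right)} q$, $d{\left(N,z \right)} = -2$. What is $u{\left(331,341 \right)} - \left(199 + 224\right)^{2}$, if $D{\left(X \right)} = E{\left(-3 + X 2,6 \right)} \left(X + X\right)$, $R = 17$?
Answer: $- \frac{91254131}{510} \approx -1.7893 \cdot 10^{5}$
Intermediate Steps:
$E{\left(I,q \right)} = -3 - 2 q$
$D{\left(X \right)} = - 30 X$ ($D{\left(X \right)} = \left(-3 - 12\right) \left(X + X\right) = \left(-3 - 12\right) 2 X = - 15 \cdot 2 X = - 30 X$)
$u{\left(F,M \right)} = - \frac{M}{510}$ ($u{\left(F,M \right)} = \frac{M}{\left(-30\right) 17} = \frac{M}{-510} = M \left(- \frac{1}{510}\right) = - \frac{M}{510}$)
$u{\left(331,341 \right)} - \left(199 + 224\right)^{2} = \left(- \frac{1}{510}\right) 341 - \left(199 + 224\right)^{2} = - \frac{341}{510} - 423^{2} = - \frac{341}{510} - 178929 = - \frac{91254131}{510}$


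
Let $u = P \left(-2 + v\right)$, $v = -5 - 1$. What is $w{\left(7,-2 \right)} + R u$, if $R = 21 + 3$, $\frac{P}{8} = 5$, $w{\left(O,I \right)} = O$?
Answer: $-7673$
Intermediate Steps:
$v = -6$
$P = 40$ ($P = 8 \cdot 5 = 40$)
$R = 24$
$u = -320$ ($u = 40 \left(-2 - 6\right) = 40 \left(-8\right) = -320$)
$w{\left(7,-2 \right)} + R u = 7 + 24 \left(-320\right) = 7 - 7680 = -7673$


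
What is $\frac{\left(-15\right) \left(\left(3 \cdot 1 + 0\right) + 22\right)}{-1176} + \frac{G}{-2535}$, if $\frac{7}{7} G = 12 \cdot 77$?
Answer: $- \frac{15111}{331240} \approx -0.045619$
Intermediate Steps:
$G = 924$ ($G = 12 \cdot 77 = 924$)
$\frac{\left(-15\right) \left(\left(3 \cdot 1 + 0\right) + 22\right)}{-1176} + \frac{G}{-2535} = \frac{\left(-15\right) \left(\left(3 \cdot 1 + 0\right) + 22\right)}{-1176} + \frac{924}{-2535} = - 15 \left(\left(3 + 0\right) + 22\right) \left(- \frac{1}{1176}\right) + 924 \left(- \frac{1}{2535}\right) = - 15 \left(3 + 22\right) \left(- \frac{1}{1176}\right) - \frac{308}{845} = \left(-15\right) 25 \left(- \frac{1}{1176}\right) - \frac{308}{845} = \left(-375\right) \left(- \frac{1}{1176}\right) - \frac{308}{845} = \frac{125}{392} - \frac{308}{845} = - \frac{15111}{331240}$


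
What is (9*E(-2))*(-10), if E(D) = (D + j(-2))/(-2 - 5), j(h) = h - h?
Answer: -180/7 ≈ -25.714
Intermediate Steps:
j(h) = 0
E(D) = -D/7 (E(D) = (D + 0)/(-2 - 5) = D/(-7) = D*(-1/7) = -D/7)
(9*E(-2))*(-10) = (9*(-1/7*(-2)))*(-10) = (9*(2/7))*(-10) = (18/7)*(-10) = -180/7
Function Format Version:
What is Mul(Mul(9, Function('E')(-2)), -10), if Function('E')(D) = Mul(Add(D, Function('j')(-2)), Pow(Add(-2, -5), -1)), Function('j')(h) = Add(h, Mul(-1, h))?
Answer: Rational(-180, 7) ≈ -25.714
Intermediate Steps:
Function('j')(h) = 0
Function('E')(D) = Mul(Rational(-1, 7), D) (Function('E')(D) = Mul(Add(D, 0), Pow(Add(-2, -5), -1)) = Mul(D, Pow(-7, -1)) = Mul(D, Rational(-1, 7)) = Mul(Rational(-1, 7), D))
Mul(Mul(9, Function('E')(-2)), -10) = Mul(Mul(9, Mul(Rational(-1, 7), -2)), -10) = Mul(Mul(9, Rational(2, 7)), -10) = Mul(Rational(18, 7), -10) = Rational(-180, 7)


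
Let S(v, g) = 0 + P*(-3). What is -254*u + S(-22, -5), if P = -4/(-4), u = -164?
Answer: 41653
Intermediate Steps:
P = 1 (P = -4*(-¼) = 1)
S(v, g) = -3 (S(v, g) = 0 + 1*(-3) = 0 - 3 = -3)
-254*u + S(-22, -5) = -254*(-164) - 3 = 41656 - 3 = 41653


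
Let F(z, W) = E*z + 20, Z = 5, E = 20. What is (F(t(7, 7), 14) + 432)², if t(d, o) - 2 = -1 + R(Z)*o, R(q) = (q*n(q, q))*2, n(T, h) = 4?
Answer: 36869184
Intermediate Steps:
R(q) = 8*q (R(q) = (q*4)*2 = (4*q)*2 = 8*q)
t(d, o) = 1 + 40*o (t(d, o) = 2 + (-1 + (8*5)*o) = 2 + (-1 + 40*o) = 1 + 40*o)
F(z, W) = 20 + 20*z (F(z, W) = 20*z + 20 = 20 + 20*z)
(F(t(7, 7), 14) + 432)² = ((20 + 20*(1 + 40*7)) + 432)² = ((20 + 20*(1 + 280)) + 432)² = ((20 + 20*281) + 432)² = ((20 + 5620) + 432)² = (5640 + 432)² = 6072² = 36869184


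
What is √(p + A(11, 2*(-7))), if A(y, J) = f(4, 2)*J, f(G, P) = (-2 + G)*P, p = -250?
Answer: 3*I*√34 ≈ 17.493*I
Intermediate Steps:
f(G, P) = P*(-2 + G)
A(y, J) = 4*J (A(y, J) = (2*(-2 + 4))*J = (2*2)*J = 4*J)
√(p + A(11, 2*(-7))) = √(-250 + 4*(2*(-7))) = √(-250 + 4*(-14)) = √(-250 - 56) = √(-306) = 3*I*√34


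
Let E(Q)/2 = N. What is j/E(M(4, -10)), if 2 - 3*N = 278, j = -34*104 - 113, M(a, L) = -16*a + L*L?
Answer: 3649/184 ≈ 19.832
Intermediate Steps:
M(a, L) = L² - 16*a (M(a, L) = -16*a + L² = L² - 16*a)
j = -3649 (j = -3536 - 113 = -3649)
N = -92 (N = ⅔ - ⅓*278 = ⅔ - 278/3 = -92)
E(Q) = -184 (E(Q) = 2*(-92) = -184)
j/E(M(4, -10)) = -3649/(-184) = -3649*(-1/184) = 3649/184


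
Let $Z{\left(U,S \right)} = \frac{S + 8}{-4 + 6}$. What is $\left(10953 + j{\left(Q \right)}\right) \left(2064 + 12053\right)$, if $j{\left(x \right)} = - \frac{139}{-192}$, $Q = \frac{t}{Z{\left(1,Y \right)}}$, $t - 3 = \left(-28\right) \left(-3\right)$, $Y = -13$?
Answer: $\frac{29689674455}{192} \approx 1.5463 \cdot 10^{8}$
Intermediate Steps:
$t = 87$ ($t = 3 - -84 = 3 + 84 = 87$)
$Z{\left(U,S \right)} = 4 + \frac{S}{2}$ ($Z{\left(U,S \right)} = \frac{8 + S}{2} = \left(8 + S\right) \frac{1}{2} = 4 + \frac{S}{2}$)
$Q = - \frac{174}{5}$ ($Q = \frac{87}{4 + \frac{1}{2} \left(-13\right)} = \frac{87}{4 - \frac{13}{2}} = \frac{87}{- \frac{5}{2}} = 87 \left(- \frac{2}{5}\right) = - \frac{174}{5} \approx -34.8$)
$j{\left(x \right)} = \frac{139}{192}$ ($j{\left(x \right)} = \left(-139\right) \left(- \frac{1}{192}\right) = \frac{139}{192}$)
$\left(10953 + j{\left(Q \right)}\right) \left(2064 + 12053\right) = \left(10953 + \frac{139}{192}\right) \left(2064 + 12053\right) = \frac{2103115}{192} \cdot 14117 = \frac{29689674455}{192}$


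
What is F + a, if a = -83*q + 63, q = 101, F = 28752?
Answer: 20432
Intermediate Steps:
a = -8320 (a = -83*101 + 63 = -8383 + 63 = -8320)
F + a = 28752 - 8320 = 20432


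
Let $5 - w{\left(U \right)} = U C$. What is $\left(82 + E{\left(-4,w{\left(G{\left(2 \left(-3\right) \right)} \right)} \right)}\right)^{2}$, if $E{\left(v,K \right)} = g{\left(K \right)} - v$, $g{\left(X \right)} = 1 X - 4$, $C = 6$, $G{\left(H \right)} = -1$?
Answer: $8649$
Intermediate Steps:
$g{\left(X \right)} = -4 + X$ ($g{\left(X \right)} = X - 4 = -4 + X$)
$w{\left(U \right)} = 5 - 6 U$ ($w{\left(U \right)} = 5 - U 6 = 5 - 6 U$)
$E{\left(v,K \right)} = -4 + K - v$ ($E{\left(v,K \right)} = \left(-4 + K\right) - v = -4 + K - v$)
$\left(82 + E{\left(-4,w{\left(G{\left(2 \left(-3\right) \right)} \right)} \right)}\right)^{2} = \left(82 - -11\right)^{2} = \left(82 + \left(-4 + \left(5 + 6\right) + 4\right)\right)^{2} = \left(82 + \left(-4 + 11 + 4\right)\right)^{2} = \left(82 + 11\right)^{2} = 93^{2} = 8649$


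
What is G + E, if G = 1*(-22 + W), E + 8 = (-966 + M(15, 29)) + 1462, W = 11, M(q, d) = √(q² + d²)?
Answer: 477 + √1066 ≈ 509.65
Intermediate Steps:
M(q, d) = √(d² + q²)
E = 488 + √1066 (E = -8 + ((-966 + √(29² + 15²)) + 1462) = -8 + ((-966 + √(841 + 225)) + 1462) = -8 + ((-966 + √1066) + 1462) = -8 + (496 + √1066) = 488 + √1066 ≈ 520.65)
G = -11 (G = 1*(-22 + 11) = 1*(-11) = -11)
G + E = -11 + (488 + √1066) = 477 + √1066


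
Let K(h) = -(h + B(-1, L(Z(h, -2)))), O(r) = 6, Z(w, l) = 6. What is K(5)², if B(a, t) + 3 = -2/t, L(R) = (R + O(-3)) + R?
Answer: 289/81 ≈ 3.5679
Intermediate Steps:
L(R) = 6 + 2*R (L(R) = (R + 6) + R = (6 + R) + R = 6 + 2*R)
B(a, t) = -3 - 2/t
K(h) = 28/9 - h (K(h) = -(h + (-3 - 2/(6 + 2*6))) = -(h + (-3 - 2/(6 + 12))) = -(h + (-3 - 2/18)) = -(h + (-3 - 2*1/18)) = -(h + (-3 - ⅑)) = -(h - 28/9) = -(-28/9 + h) = 28/9 - h)
K(5)² = (28/9 - 1*5)² = (28/9 - 5)² = (-17/9)² = 289/81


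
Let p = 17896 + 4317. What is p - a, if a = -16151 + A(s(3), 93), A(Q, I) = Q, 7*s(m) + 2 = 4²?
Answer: 38362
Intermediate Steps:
s(m) = 2 (s(m) = -2/7 + (⅐)*4² = -2/7 + (⅐)*16 = -2/7 + 16/7 = 2)
a = -16149 (a = -16151 + 2 = -16149)
p = 22213
p - a = 22213 - 1*(-16149) = 22213 + 16149 = 38362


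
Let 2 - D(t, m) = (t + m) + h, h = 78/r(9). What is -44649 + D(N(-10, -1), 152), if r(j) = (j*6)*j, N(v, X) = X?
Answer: -3628651/81 ≈ -44798.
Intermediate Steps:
r(j) = 6*j**2 (r(j) = (6*j)*j = 6*j**2)
h = 13/81 (h = 78/((6*9**2)) = 78/((6*81)) = 78/486 = 78*(1/486) = 13/81 ≈ 0.16049)
D(t, m) = 149/81 - m - t (D(t, m) = 2 - ((t + m) + 13/81) = 2 - ((m + t) + 13/81) = 2 - (13/81 + m + t) = 2 + (-13/81 - m - t) = 149/81 - m - t)
-44649 + D(N(-10, -1), 152) = -44649 + (149/81 - 1*152 - 1*(-1)) = -44649 + (149/81 - 152 + 1) = -44649 - 12082/81 = -3628651/81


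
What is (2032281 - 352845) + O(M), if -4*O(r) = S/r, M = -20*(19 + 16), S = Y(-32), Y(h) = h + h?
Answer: 293901296/175 ≈ 1.6794e+6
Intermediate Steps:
Y(h) = 2*h
S = -64 (S = 2*(-32) = -64)
M = -700 (M = -20*35 = -700)
O(r) = 16/r (O(r) = -(-16)/r = 16/r)
(2032281 - 352845) + O(M) = (2032281 - 352845) + 16/(-700) = 1679436 + 16*(-1/700) = 1679436 - 4/175 = 293901296/175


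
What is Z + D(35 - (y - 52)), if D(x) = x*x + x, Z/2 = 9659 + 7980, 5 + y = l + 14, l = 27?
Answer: 37930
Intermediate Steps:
y = 36 (y = -5 + (27 + 14) = -5 + 41 = 36)
Z = 35278 (Z = 2*(9659 + 7980) = 2*17639 = 35278)
D(x) = x + x² (D(x) = x² + x = x + x²)
Z + D(35 - (y - 52)) = 35278 + (35 - (36 - 52))*(1 + (35 - (36 - 52))) = 35278 + (35 - 1*(-16))*(1 + (35 - 1*(-16))) = 35278 + (35 + 16)*(1 + (35 + 16)) = 35278 + 51*(1 + 51) = 35278 + 51*52 = 35278 + 2652 = 37930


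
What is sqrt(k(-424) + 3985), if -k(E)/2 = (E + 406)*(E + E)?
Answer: I*sqrt(26543) ≈ 162.92*I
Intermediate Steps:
k(E) = -4*E*(406 + E) (k(E) = -2*(E + 406)*(E + E) = -2*(406 + E)*2*E = -4*E*(406 + E))
sqrt(k(-424) + 3985) = sqrt(-4*(-424)*(406 - 424) + 3985) = sqrt(-4*(-424)*(-18) + 3985) = sqrt(-30528 + 3985) = sqrt(-26543) = I*sqrt(26543)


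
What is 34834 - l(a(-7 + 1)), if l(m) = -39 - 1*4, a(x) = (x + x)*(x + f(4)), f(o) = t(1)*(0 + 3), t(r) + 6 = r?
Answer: 34877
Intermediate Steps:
t(r) = -6 + r
f(o) = -15 (f(o) = (-6 + 1)*(0 + 3) = -5*3 = -15)
a(x) = 2*x*(-15 + x) (a(x) = (x + x)*(x - 15) = (2*x)*(-15 + x) = 2*x*(-15 + x))
l(m) = -43 (l(m) = -39 - 4 = -43)
34834 - l(a(-7 + 1)) = 34834 - 1*(-43) = 34834 + 43 = 34877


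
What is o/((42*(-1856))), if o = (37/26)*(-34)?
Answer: 629/1013376 ≈ 0.00062070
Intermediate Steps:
o = -629/13 (o = (37*(1/26))*(-34) = (37/26)*(-34) = -629/13 ≈ -48.385)
o/((42*(-1856))) = -629/(13*(42*(-1856))) = -629/13/(-77952) = -629/13*(-1/77952) = 629/1013376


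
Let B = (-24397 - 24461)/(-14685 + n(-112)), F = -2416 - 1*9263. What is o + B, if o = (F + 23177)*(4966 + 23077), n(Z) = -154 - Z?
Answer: 1582850190612/4909 ≈ 3.2244e+8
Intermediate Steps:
F = -11679 (F = -2416 - 9263 = -11679)
B = 16286/4909 (B = (-24397 - 24461)/(-14685 + (-154 - 1*(-112))) = -48858/(-14685 + (-154 + 112)) = -48858/(-14685 - 42) = -48858/(-14727) = -48858*(-1/14727) = 16286/4909 ≈ 3.3176)
o = 322438414 (o = (-11679 + 23177)*(4966 + 23077) = 11498*28043 = 322438414)
o + B = 322438414 + 16286/4909 = 1582850190612/4909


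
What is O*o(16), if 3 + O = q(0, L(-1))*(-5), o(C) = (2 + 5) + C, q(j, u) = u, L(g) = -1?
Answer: 46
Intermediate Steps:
o(C) = 7 + C
O = 2 (O = -3 - 1*(-5) = -3 + 5 = 2)
O*o(16) = 2*(7 + 16) = 2*23 = 46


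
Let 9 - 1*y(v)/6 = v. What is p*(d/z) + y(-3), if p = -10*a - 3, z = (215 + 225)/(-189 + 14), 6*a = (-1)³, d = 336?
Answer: 2752/11 ≈ 250.18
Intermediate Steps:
y(v) = 54 - 6*v
a = -⅙ (a = (⅙)*(-1)³ = (⅙)*(-1) = -⅙ ≈ -0.16667)
z = -88/35 (z = 440/(-175) = 440*(-1/175) = -88/35 ≈ -2.5143)
p = -4/3 (p = -10*(-⅙) - 3 = 5/3 - 3 = -4/3 ≈ -1.3333)
p*(d/z) + y(-3) = -448/(-88/35) + (54 - 6*(-3)) = -448*(-35)/88 + (54 + 18) = -4/3*(-1470/11) + 72 = 1960/11 + 72 = 2752/11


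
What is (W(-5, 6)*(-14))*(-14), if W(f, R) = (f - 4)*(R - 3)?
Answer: -5292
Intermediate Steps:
W(f, R) = (-4 + f)*(-3 + R)
(W(-5, 6)*(-14))*(-14) = ((12 - 4*6 - 3*(-5) + 6*(-5))*(-14))*(-14) = ((12 - 24 + 15 - 30)*(-14))*(-14) = -27*(-14)*(-14) = 378*(-14) = -5292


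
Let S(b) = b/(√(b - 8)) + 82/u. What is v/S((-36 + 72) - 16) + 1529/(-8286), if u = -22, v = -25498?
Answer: -285867797237/58474302 - 30852580*√3/7057 ≈ -12461.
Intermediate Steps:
S(b) = -41/11 + b/√(-8 + b) (S(b) = b/(√(b - 8)) + 82/(-22) = b/(√(-8 + b)) + 82*(-1/22) = b/√(-8 + b) - 41/11 = -41/11 + b/√(-8 + b))
v/S((-36 + 72) - 16) + 1529/(-8286) = -25498/(-41/11 + ((-36 + 72) - 16)/√(-8 + ((-36 + 72) - 16))) + 1529/(-8286) = -25498/(-41/11 + (36 - 16)/√(-8 + (36 - 16))) + 1529*(-1/8286) = -25498/(-41/11 + 20/√(-8 + 20)) - 1529/8286 = -25498/(-41/11 + 20/√12) - 1529/8286 = -25498/(-41/11 + 20*(√3/6)) - 1529/8286 = -25498/(-41/11 + 10*√3/3) - 1529/8286 = -1529/8286 - 25498/(-41/11 + 10*√3/3)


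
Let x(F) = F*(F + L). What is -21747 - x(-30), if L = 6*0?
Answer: -22647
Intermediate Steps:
L = 0
x(F) = F² (x(F) = F*(F + 0) = F*F = F²)
-21747 - x(-30) = -21747 - 1*(-30)² = -21747 - 1*900 = -21747 - 900 = -22647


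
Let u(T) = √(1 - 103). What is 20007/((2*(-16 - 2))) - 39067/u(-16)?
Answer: -2223/4 + 39067*I*√102/102 ≈ -555.75 + 3868.2*I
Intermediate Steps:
u(T) = I*√102 (u(T) = √(-102) = I*√102)
20007/((2*(-16 - 2))) - 39067/u(-16) = 20007/((2*(-16 - 2))) - 39067*(-I*√102/102) = 20007/((2*(-18))) - (-39067)*I*√102/102 = 20007/(-36) + 39067*I*√102/102 = 20007*(-1/36) + 39067*I*√102/102 = -2223/4 + 39067*I*√102/102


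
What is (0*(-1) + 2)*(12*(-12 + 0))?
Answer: -288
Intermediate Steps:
(0*(-1) + 2)*(12*(-12 + 0)) = (0 + 2)*(12*(-12)) = 2*(-144) = -288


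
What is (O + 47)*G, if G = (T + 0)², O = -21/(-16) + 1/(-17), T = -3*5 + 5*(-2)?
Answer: 8203125/272 ≈ 30159.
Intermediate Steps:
T = -25 (T = -15 - 10 = -25)
O = 341/272 (O = -21*(-1/16) + 1*(-1/17) = 21/16 - 1/17 = 341/272 ≈ 1.2537)
G = 625 (G = (-25 + 0)² = (-25)² = 625)
(O + 47)*G = (341/272 + 47)*625 = (13125/272)*625 = 8203125/272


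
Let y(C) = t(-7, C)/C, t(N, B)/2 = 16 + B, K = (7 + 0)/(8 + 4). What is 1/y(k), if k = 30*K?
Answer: 35/134 ≈ 0.26119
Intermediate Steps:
K = 7/12 ≈ 0.58333
t(N, B) = 32 + 2*B (t(N, B) = 2*(16 + B) = 32 + 2*B)
k = 35/2 (k = 30*(7/12) = 35/2 ≈ 17.500)
y(C) = (32 + 2*C)/C
1/y(k) = 1/(2 + 32/(35/2)) = 1/(2 + 32*(2/35)) = 1/(2 + 64/35) = 1/(134/35) = 35/134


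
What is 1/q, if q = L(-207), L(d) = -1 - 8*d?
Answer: 1/1655 ≈ 0.00060423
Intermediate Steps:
q = 1655 (q = -1 - 8*(-207) = -1 + 1656 = 1655)
1/q = 1/1655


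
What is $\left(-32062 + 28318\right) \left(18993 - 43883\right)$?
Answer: $93188160$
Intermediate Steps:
$\left(-32062 + 28318\right) \left(18993 - 43883\right) = \left(-3744\right) \left(-24890\right) = 93188160$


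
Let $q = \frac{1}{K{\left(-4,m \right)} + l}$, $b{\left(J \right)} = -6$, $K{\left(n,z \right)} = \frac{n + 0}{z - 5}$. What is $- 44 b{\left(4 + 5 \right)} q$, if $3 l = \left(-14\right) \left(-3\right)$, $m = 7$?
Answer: $22$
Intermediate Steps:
$K{\left(n,z \right)} = \frac{n}{-5 + z}$
$l = 14$ ($l = \frac{\left(-14\right) \left(-3\right)}{3} = \frac{1}{3} \cdot 42 = 14$)
$q = \frac{1}{12}$ ($q = \frac{1}{- \frac{4}{-5 + 7} + 14} = \frac{1}{- \frac{4}{2} + 14} = \frac{1}{\left(-4\right) \frac{1}{2} + 14} = \frac{1}{-2 + 14} = \frac{1}{12} \approx 0.083333$)
$- 44 b{\left(4 + 5 \right)} q = \left(-44\right) \left(-6\right) \frac{1}{12} = 264 \cdot \frac{1}{12} = 22$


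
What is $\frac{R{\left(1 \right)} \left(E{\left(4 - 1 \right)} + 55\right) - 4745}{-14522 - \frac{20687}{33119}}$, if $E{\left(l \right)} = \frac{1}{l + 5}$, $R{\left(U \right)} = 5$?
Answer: $\frac{236833969}{769559688} \approx 0.30775$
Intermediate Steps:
$E{\left(l \right)} = \frac{1}{5 + l}$
$\frac{R{\left(1 \right)} \left(E{\left(4 - 1 \right)} + 55\right) - 4745}{-14522 - \frac{20687}{33119}} = \frac{5 \left(\frac{1}{5 + \left(4 - 1\right)} + 55\right) - 4745}{-14522 - \frac{20687}{33119}} = \frac{5 \left(\frac{1}{5 + 3} + 55\right) - 4745}{-14522 - \frac{20687}{33119}} = \frac{5 \left(\frac{1}{8} + 55\right) - 4745}{- \frac{480974805}{33119}} = \left(5 \left(\frac{1}{8} + 55\right) - 4745\right) \left(- \frac{33119}{480974805}\right) = \left(5 \cdot \frac{441}{8} - 4745\right) \left(- \frac{33119}{480974805}\right) = \left(\frac{2205}{8} - 4745\right) \left(- \frac{33119}{480974805}\right) = \left(- \frac{35755}{8}\right) \left(- \frac{33119}{480974805}\right) = \frac{236833969}{769559688}$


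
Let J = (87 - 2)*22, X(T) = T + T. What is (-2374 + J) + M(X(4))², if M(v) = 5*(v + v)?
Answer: 5896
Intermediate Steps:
X(T) = 2*T
M(v) = 10*v (M(v) = 5*(2*v) = 10*v)
J = 1870 (J = 85*22 = 1870)
(-2374 + J) + M(X(4))² = (-2374 + 1870) + (10*(2*4))² = -504 + (10*8)² = -504 + 80² = -504 + 6400 = 5896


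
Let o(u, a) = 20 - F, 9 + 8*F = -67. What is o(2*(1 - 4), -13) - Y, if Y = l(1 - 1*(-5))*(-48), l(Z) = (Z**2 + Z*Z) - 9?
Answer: 6107/2 ≈ 3053.5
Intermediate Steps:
F = -19/2 (F = -9/8 + (1/8)*(-67) = -9/8 - 67/8 = -19/2 ≈ -9.5000)
l(Z) = -9 + 2*Z**2 (l(Z) = (Z**2 + Z**2) - 9 = 2*Z**2 - 9 = -9 + 2*Z**2)
o(u, a) = 59/2 (o(u, a) = 20 - 1*(-19/2) = 20 + 19/2 = 59/2)
Y = -3024 (Y = (-9 + 2*(1 - 1*(-5))**2)*(-48) = (-9 + 2*(1 + 5)**2)*(-48) = (-9 + 2*6**2)*(-48) = (-9 + 2*36)*(-48) = (-9 + 72)*(-48) = 63*(-48) = -3024)
o(2*(1 - 4), -13) - Y = 59/2 - 1*(-3024) = 59/2 + 3024 = 6107/2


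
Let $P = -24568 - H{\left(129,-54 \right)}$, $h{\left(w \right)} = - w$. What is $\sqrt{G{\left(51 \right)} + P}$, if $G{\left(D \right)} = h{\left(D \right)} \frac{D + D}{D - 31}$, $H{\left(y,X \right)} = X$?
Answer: $\frac{i \sqrt{2477410}}{10} \approx 157.4 i$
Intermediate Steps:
$G{\left(D \right)} = - \frac{2 D^{2}}{-31 + D}$ ($G{\left(D \right)} = - D \frac{D + D}{D - 31} = - D \frac{2 D}{-31 + D} = - \frac{2 D^{2}}{-31 + D}$)
$P = -24514$ ($P = -24568 - -54 = -24568 + 54 = -24514$)
$\sqrt{G{\left(51 \right)} + P} = \sqrt{- \frac{2 \cdot 51^{2}}{-31 + 51} - 24514} = \sqrt{\left(-2\right) 2601 \cdot \frac{1}{20} - 24514} = \sqrt{- \frac{2601}{10} - 24514} = \sqrt{- \frac{247741}{10}} = \frac{i \sqrt{2477410}}{10}$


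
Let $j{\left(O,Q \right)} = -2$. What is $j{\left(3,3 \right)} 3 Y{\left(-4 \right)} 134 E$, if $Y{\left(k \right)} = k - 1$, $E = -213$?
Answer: $-856260$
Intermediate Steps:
$Y{\left(k \right)} = -1 + k$
$j{\left(3,3 \right)} 3 Y{\left(-4 \right)} 134 E = \left(-2\right) 3 \left(-1 - 4\right) 134 \left(-213\right) = \left(-6\right) \left(-5\right) 134 \left(-213\right) = 30 \cdot 134 \left(-213\right) = 4020 \left(-213\right) = -856260$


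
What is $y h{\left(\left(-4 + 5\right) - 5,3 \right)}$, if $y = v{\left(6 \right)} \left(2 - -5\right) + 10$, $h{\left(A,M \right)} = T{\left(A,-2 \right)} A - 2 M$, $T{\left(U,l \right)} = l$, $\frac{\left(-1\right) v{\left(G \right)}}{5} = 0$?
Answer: $20$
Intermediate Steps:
$v{\left(G \right)} = 0$ ($v{\left(G \right)} = \left(-5\right) 0 = 0$)
$h{\left(A,M \right)} = - 2 A - 2 M$
$y = 10$ ($y = 0 \left(2 - -5\right) + 10 = 0 \left(2 + 5\right) + 10 = 0 \cdot 7 + 10 = 0 + 10 = 10$)
$y h{\left(\left(-4 + 5\right) - 5,3 \right)} = 10 \left(- 2 \left(\left(-4 + 5\right) - 5\right) - 6\right) = 10 \left(- 2 \left(1 - 5\right) - 6\right) = 10 \left(\left(-2\right) \left(-4\right) - 6\right) = 10 \left(8 - 6\right) = 10 \cdot 2 = 20$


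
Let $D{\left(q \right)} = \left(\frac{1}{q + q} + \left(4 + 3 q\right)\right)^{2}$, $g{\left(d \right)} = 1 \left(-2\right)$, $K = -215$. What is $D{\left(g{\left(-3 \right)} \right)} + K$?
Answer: $- \frac{3359}{16} \approx -209.94$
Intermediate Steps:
$g{\left(d \right)} = -2$
$D{\left(q \right)} = \left(4 + \frac{1}{2 q} + 3 q\right)^{2}$ ($D{\left(q \right)} = \left(\frac{1}{2 q} + \left(4 + 3 q\right)\right)^{2} = \left(4 + \frac{1}{2 q} + 3 q\right)^{2}$)
$D{\left(g{\left(-3 \right)} \right)} + K = \frac{\left(1 + 6 \left(-2\right)^{2} + 8 \left(-2\right)\right)^{2}}{4 \cdot 4} - 215 = \frac{1}{4} \cdot \frac{1}{4} \left(1 + 6 \cdot 4 - 16\right)^{2} - 215 = \frac{1}{4} \cdot \frac{1}{4} \left(1 + 24 - 16\right)^{2} - 215 = \frac{1}{4} \cdot \frac{1}{4} \cdot 9^{2} - 215 = \frac{1}{4} \cdot \frac{1}{4} \cdot 81 - 215 = \frac{81}{16} - 215 = - \frac{3359}{16}$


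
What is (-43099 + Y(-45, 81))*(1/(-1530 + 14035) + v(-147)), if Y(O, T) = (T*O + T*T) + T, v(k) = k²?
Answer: -10836384335692/12505 ≈ -8.6656e+8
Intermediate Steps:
Y(O, T) = T + T² + O*T (Y(O, T) = (O*T + T²) + T = (T² + O*T) + T = T + T² + O*T)
(-43099 + Y(-45, 81))*(1/(-1530 + 14035) + v(-147)) = (-43099 + 81*(1 - 45 + 81))*(1/(-1530 + 14035) + (-147)²) = (-43099 + 81*37)*(1/12505 + 21609) = (-43099 + 2997)*(1/12505 + 21609) = -40102*270220546/12505 = -10836384335692/12505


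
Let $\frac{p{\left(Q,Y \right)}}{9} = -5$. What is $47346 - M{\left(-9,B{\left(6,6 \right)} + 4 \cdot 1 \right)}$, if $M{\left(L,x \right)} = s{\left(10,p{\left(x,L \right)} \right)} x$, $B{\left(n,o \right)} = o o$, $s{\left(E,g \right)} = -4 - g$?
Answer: $45706$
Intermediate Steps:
$p{\left(Q,Y \right)} = -45$ ($p{\left(Q,Y \right)} = 9 \left(-5\right) = -45$)
$B{\left(n,o \right)} = o^{2}$
$M{\left(L,x \right)} = 41 x$ ($M{\left(L,x \right)} = \left(-4 - -45\right) x = \left(-4 + 45\right) x = 41 x$)
$47346 - M{\left(-9,B{\left(6,6 \right)} + 4 \cdot 1 \right)} = 47346 - 41 \left(6^{2} + 4 \cdot 1\right) = 47346 - 41 \left(36 + 4\right) = 47346 - 41 \cdot 40 = 47346 - 1640 = 45706$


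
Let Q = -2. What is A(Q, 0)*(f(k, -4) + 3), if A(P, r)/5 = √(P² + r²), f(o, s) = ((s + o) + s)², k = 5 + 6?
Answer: 120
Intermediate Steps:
k = 11
f(o, s) = (o + 2*s)² (f(o, s) = ((o + s) + s)² = (o + 2*s)²)
A(P, r) = 5*√(P² + r²)
A(Q, 0)*(f(k, -4) + 3) = (5*√((-2)² + 0²))*((11 + 2*(-4))² + 3) = (5*√(4 + 0))*((11 - 8)² + 3) = (5*√4)*(3² + 3) = (5*2)*(9 + 3) = 10*12 = 120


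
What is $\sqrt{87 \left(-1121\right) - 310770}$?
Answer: $i \sqrt{408297} \approx 638.98 i$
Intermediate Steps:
$\sqrt{87 \left(-1121\right) - 310770} = \sqrt{-97527 - 310770} = \sqrt{-408297} = i \sqrt{408297}$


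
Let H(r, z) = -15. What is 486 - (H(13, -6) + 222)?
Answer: 279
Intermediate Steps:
486 - (H(13, -6) + 222) = 486 - (-15 + 222) = 486 - 1*207 = 486 - 207 = 279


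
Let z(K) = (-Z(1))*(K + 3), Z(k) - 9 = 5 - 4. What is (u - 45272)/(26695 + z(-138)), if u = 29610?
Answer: -15662/28045 ≈ -0.55846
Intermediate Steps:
Z(k) = 10 (Z(k) = 9 + (5 - 4) = 9 + 1 = 10)
z(K) = -30 - 10*K (z(K) = (-1*10)*(K + 3) = -10*(3 + K) = -30 - 10*K)
(u - 45272)/(26695 + z(-138)) = (29610 - 45272)/(26695 + (-30 - 10*(-138))) = -15662/(26695 + (-30 + 1380)) = -15662/(26695 + 1350) = -15662/28045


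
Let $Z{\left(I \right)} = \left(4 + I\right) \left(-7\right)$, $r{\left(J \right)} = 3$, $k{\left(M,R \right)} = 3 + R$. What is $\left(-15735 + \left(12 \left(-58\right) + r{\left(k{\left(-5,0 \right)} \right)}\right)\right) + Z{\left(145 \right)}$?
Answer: $-17471$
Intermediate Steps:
$Z{\left(I \right)} = -28 - 7 I$
$\left(-15735 + \left(12 \left(-58\right) + r{\left(k{\left(-5,0 \right)} \right)}\right)\right) + Z{\left(145 \right)} = \left(-15735 + \left(12 \left(-58\right) + 3\right)\right) - 1043 = \left(-15735 + \left(-696 + 3\right)\right) - 1043 = \left(-15735 - 693\right) - 1043 = -16428 - 1043 = -17471$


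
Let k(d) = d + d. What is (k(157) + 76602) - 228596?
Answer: -151680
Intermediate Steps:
k(d) = 2*d
(k(157) + 76602) - 228596 = (2*157 + 76602) - 228596 = (314 + 76602) - 228596 = 76916 - 228596 = -151680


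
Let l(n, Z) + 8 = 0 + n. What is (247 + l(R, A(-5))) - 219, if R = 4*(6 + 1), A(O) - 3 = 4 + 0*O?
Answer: 48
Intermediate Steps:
A(O) = 7 (A(O) = 3 + (4 + 0*O) = 3 + (4 + 0) = 3 + 4 = 7)
R = 28 (R = 4*7 = 28)
l(n, Z) = -8 + n (l(n, Z) = -8 + (0 + n) = -8 + n)
(247 + l(R, A(-5))) - 219 = (247 + (-8 + 28)) - 219 = (247 + 20) - 219 = 267 - 219 = 48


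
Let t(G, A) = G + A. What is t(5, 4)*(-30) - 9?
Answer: -279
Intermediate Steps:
t(G, A) = A + G
t(5, 4)*(-30) - 9 = (4 + 5)*(-30) - 9 = 9*(-30) - 9 = -270 - 9 = -279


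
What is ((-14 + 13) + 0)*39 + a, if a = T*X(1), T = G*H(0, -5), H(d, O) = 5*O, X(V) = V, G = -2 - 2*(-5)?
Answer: -239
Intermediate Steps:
G = 8 (G = -2 + 10 = 8)
T = -200 (T = 8*(5*(-5)) = 8*(-25) = -200)
a = -200 (a = -200*1 = -200)
((-14 + 13) + 0)*39 + a = ((-14 + 13) + 0)*39 - 200 = (-1 + 0)*39 - 200 = -1*39 - 200 = -39 - 200 = -239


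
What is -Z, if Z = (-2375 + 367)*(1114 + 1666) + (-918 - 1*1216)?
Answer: 5584374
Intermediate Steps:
Z = -5584374 (Z = -2008*2780 + (-918 - 1216) = -5582240 - 2134 = -5584374)
-Z = -1*(-5584374) = 5584374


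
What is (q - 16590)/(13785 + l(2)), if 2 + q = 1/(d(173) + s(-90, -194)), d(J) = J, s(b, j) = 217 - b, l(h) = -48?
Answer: -7964159/6593760 ≈ -1.2078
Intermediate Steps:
q = -959/480 (q = -2 + 1/(173 + (217 - 1*(-90))) = -2 + 1/(173 + (217 + 90)) = -2 + 1/(173 + 307) = -2 + 1/480 = -959/480 ≈ -1.9979)
(q - 16590)/(13785 + l(2)) = (-959/480 - 16590)/(13785 - 48) = -7964159/480/13737 = -7964159/480*1/13737 = -7964159/6593760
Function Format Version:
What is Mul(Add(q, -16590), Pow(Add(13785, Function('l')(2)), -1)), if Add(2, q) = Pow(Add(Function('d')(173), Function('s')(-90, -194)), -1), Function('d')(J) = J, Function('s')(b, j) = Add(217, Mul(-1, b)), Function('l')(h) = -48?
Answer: Rational(-7964159, 6593760) ≈ -1.2078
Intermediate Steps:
q = Rational(-959, 480) (q = Add(-2, Pow(Add(173, Add(217, Mul(-1, -90))), -1)) = Add(-2, Pow(Add(173, Add(217, 90)), -1)) = Add(-2, Pow(Add(173, 307), -1)) = Add(-2, Pow(480, -1)) = Add(-2, Rational(1, 480)) = Rational(-959, 480) ≈ -1.9979)
Mul(Add(q, -16590), Pow(Add(13785, Function('l')(2)), -1)) = Mul(Add(Rational(-959, 480), -16590), Pow(Add(13785, -48), -1)) = Mul(Rational(-7964159, 480), Pow(13737, -1)) = Mul(Rational(-7964159, 480), Rational(1, 13737)) = Rational(-7964159, 6593760)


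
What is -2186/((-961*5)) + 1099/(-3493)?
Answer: 336429/2397695 ≈ 0.14031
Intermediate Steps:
-2186/((-961*5)) + 1099/(-3493) = -2186/(-4805) + 1099*(-1/3493) = -2186*(-1/4805) - 157/499 = 2186/4805 - 157/499 = 336429/2397695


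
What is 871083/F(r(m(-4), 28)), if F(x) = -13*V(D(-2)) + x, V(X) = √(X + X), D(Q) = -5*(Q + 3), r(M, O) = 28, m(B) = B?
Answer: 12195162/1237 + 11324079*I*√10/2474 ≈ 9858.7 + 14474.0*I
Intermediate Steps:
D(Q) = -15 - 5*Q (D(Q) = -5*(3 + Q) = -15 - 5*Q)
V(X) = √2*√X (V(X) = √(2*X) = √2*√X)
F(x) = x - 13*I*√10 (F(x) = -13*√2*√(-15 - 5*(-2)) + x = -13*√2*√(-15 + 10) + x = -13*√2*√(-5) + x = -13*√2*I*√5 + x = -13*I*√10 + x = x - 13*I*√10)
871083/F(r(m(-4), 28)) = 871083/(28 - 13*I*√10)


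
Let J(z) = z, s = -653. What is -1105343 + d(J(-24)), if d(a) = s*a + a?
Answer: -1089695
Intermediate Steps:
d(a) = -652*a (d(a) = -653*a + a = -652*a)
-1105343 + d(J(-24)) = -1105343 - 652*(-24) = -1105343 + 15648 = -1089695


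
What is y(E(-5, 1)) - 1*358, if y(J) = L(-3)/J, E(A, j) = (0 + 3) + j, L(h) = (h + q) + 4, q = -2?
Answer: -1433/4 ≈ -358.25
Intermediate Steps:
L(h) = 2 + h (L(h) = (h - 2) + 4 = (-2 + h) + 4 = 2 + h)
E(A, j) = 3 + j
y(J) = -1/J (y(J) = (2 - 3)/J = -1/J)
y(E(-5, 1)) - 1*358 = -1/(3 + 1) - 1*358 = -1/4 - 358 = -1*¼ - 358 = -¼ - 358 = -1433/4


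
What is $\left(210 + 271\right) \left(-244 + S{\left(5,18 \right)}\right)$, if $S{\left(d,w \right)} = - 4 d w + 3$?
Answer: $-289081$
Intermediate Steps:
$S{\left(d,w \right)} = 3 - 4 d w$ ($S{\left(d,w \right)} = - 4 d w + 3 = 3 - 4 d w$)
$\left(210 + 271\right) \left(-244 + S{\left(5,18 \right)}\right) = \left(210 + 271\right) \left(-244 + \left(3 - 20 \cdot 18\right)\right) = 481 \left(-244 + \left(3 - 360\right)\right) = 481 \left(-244 - 357\right) = 481 \left(-601\right) = -289081$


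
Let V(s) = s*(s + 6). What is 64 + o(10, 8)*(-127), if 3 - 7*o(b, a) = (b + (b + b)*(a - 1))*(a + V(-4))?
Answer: 67/7 ≈ 9.5714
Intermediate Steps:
V(s) = s*(6 + s)
o(b, a) = 3/7 - (-8 + a)*(b + 2*b*(-1 + a))/7 (o(b, a) = 3/7 - (b + (b + b)*(a - 1))*(a - 4*(6 - 4))/7 = 3/7 - (b + (2*b)*(-1 + a))*(a - 4*2)/7 = 3/7 - (b + 2*b*(-1 + a))*(a - 8)/7 = 3/7 - (b + 2*b*(-1 + a))*(-8 + a)/7 = 3/7 - (-8 + a)*(b + 2*b*(-1 + a))/7)
64 + o(10, 8)*(-127) = 64 + (3/7 - 8/7*10 - 2/7*10*8² + (17/7)*8*10)*(-127) = 64 + (3/7 - 80/7 - 2/7*10*64 + 1360/7)*(-127) = 64 + (3/7 - 80/7 - 1280/7 + 1360/7)*(-127) = 64 + (3/7)*(-127) = 64 - 381/7 = 67/7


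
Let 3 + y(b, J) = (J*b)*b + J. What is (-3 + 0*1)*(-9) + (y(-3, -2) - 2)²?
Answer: 652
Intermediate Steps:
y(b, J) = -3 + J + J*b² (y(b, J) = -3 + ((J*b)*b + J) = -3 + (J*b² + J) = -3 + (J + J*b²) = -3 + J + J*b²)
(-3 + 0*1)*(-9) + (y(-3, -2) - 2)² = (-3 + 0*1)*(-9) + ((-3 - 2 - 2*(-3)²) - 2)² = (-3 + 0)*(-9) + ((-3 - 2 - 2*9) - 2)² = -3*(-9) + ((-3 - 2 - 18) - 2)² = 27 + (-23 - 2)² = 27 + (-25)² = 27 + 625 = 652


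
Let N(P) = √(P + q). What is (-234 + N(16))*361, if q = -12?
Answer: -83752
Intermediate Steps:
N(P) = √(-12 + P) (N(P) = √(P - 12) = √(-12 + P))
(-234 + N(16))*361 = (-234 + √(-12 + 16))*361 = (-234 + √4)*361 = (-234 + 2)*361 = -232*361 = -83752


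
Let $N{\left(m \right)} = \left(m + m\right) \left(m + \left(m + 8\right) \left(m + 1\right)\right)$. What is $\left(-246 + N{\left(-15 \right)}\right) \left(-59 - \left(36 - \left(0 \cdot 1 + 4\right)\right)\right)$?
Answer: $248976$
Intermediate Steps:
$N{\left(m \right)} = 2 m \left(m + \left(1 + m\right) \left(8 + m\right)\right)$ ($N{\left(m \right)} = 2 m \left(m + \left(8 + m\right) \left(1 + m\right)\right) = 2 m \left(m + \left(1 + m\right) \left(8 + m\right)\right)$)
$\left(-246 + N{\left(-15 \right)}\right) \left(-59 - \left(36 - \left(0 \cdot 1 + 4\right)\right)\right) = \left(-246 + 2 \left(-15\right) \left(8 + \left(-15\right)^{2} + 10 \left(-15\right)\right)\right) \left(-59 - \left(36 - \left(0 \cdot 1 + 4\right)\right)\right) = \left(-246 + 2 \left(-15\right) \left(8 + 225 - 150\right)\right) \left(-59 - \left(36 - \left(0 + 4\right)\right)\right) = \left(-246 + 2 \left(-15\right) 83\right) \left(-59 - \left(36 - 4\right)\right) = \left(-246 - 2490\right) \left(-59 - \left(36 - 4\right)\right) = - 2736 \left(-59 - 32\right) = \left(-2736\right) \left(-91\right) = 248976$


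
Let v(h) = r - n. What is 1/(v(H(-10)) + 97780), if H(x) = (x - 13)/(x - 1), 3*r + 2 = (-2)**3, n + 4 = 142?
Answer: 3/292916 ≈ 1.0242e-5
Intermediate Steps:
n = 138 (n = -4 + 142 = 138)
r = -10/3 (r = -2/3 + (1/3)*(-2)**3 = -2/3 + (1/3)*(-8) = -2/3 - 8/3 = -10/3 ≈ -3.3333)
H(x) = (-13 + x)/(-1 + x)
v(h) = -424/3 (v(h) = -10/3 - 1*138 = -10/3 - 138 = -424/3)
1/(v(H(-10)) + 97780) = 1/(-424/3 + 97780) = 1/(292916/3) = 3/292916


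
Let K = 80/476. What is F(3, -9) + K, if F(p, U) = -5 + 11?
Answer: 734/119 ≈ 6.1681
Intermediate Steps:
F(p, U) = 6
K = 20/119 (K = 80*(1/476) = 20/119 ≈ 0.16807)
F(3, -9) + K = 6 + 20/119 = 734/119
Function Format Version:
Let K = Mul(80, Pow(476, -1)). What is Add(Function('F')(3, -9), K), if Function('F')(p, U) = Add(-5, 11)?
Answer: Rational(734, 119) ≈ 6.1681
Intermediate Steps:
Function('F')(p, U) = 6
K = Rational(20, 119) (K = Mul(80, Rational(1, 476)) = Rational(20, 119) ≈ 0.16807)
Add(Function('F')(3, -9), K) = Add(6, Rational(20, 119)) = Rational(734, 119)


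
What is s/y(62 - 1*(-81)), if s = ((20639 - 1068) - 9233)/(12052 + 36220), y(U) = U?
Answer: 5169/3451448 ≈ 0.0014976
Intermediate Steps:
s = 5169/24136 (s = (19571 - 9233)/48272 = 10338*(1/48272) = 5169/24136 ≈ 0.21416)
s/y(62 - 1*(-81)) = 5169/(24136*(62 - 1*(-81))) = 5169/(24136*(62 + 81)) = (5169/24136)/143 = (5169/24136)*(1/143) = 5169/3451448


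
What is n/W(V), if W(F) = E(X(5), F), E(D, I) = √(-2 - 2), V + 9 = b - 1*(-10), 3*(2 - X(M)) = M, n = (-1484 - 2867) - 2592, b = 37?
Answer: 6943*I/2 ≈ 3471.5*I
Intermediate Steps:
n = -6943 (n = -4351 - 2592 = -6943)
X(M) = 2 - M/3
V = 38 (V = -9 + (37 - 1*(-10)) = -9 + (37 + 10) = -9 + 47 = 38)
E(D, I) = 2*I (E(D, I) = √(-4) = 2*I)
W(F) = 2*I
n/W(V) = -6943*(-I/2) = -(-6943)*I/2 = 6943*I/2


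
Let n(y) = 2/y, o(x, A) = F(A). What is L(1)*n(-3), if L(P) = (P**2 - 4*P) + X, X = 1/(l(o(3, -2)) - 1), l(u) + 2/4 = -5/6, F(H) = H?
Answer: 16/7 ≈ 2.2857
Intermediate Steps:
o(x, A) = A
l(u) = -4/3 (l(u) = -1/2 - 5/6 = -4/3)
X = -3/7 (X = 1/(-4/3 - 1) = 1/(-7/3) = -3/7 ≈ -0.42857)
L(P) = -3/7 + P**2 - 4*P (L(P) = (P**2 - 4*P) - 3/7 = -3/7 + P**2 - 4*P)
L(1)*n(-3) = (-3/7 + 1**2 - 4*1)*(2/(-3)) = (-3/7 + 1 - 4)*(2*(-1/3)) = -24/7*(-2/3) = 16/7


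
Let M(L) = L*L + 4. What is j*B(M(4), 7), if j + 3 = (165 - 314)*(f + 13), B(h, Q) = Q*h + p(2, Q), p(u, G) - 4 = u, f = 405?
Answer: -9093610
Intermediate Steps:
p(u, G) = 4 + u
M(L) = 4 + L**2 (M(L) = L**2 + 4 = 4 + L**2)
B(h, Q) = 6 + Q*h (B(h, Q) = Q*h + (4 + 2) = Q*h + 6 = 6 + Q*h)
j = -62285 (j = -3 + (165 - 314)*(405 + 13) = -3 - 149*418 = -3 - 62282 = -62285)
j*B(M(4), 7) = -62285*(6 + 7*(4 + 4**2)) = -62285*(6 + 7*(4 + 16)) = -62285*(6 + 7*20) = -62285*(6 + 140) = -62285*146 = -9093610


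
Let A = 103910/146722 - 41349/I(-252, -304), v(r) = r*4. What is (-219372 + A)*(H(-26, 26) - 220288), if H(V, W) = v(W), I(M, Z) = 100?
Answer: 88754141277228694/1834025 ≈ 4.8393e+10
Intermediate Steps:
v(r) = 4*r
H(V, W) = 4*W
A = -3028208489/7336100 (A = 103910/146722 - 41349/100 = 103910*(1/146722) - 41349*1/100 = 51955/73361 - 41349/100 = -3028208489/7336100 ≈ -412.78)
(-219372 + A)*(H(-26, 26) - 220288) = (-219372 - 3028208489/7336100)*(4*26 - 220288) = -1612363137689*(104 - 220288)/7336100 = -1612363137689/7336100*(-220184) = 88754141277228694/1834025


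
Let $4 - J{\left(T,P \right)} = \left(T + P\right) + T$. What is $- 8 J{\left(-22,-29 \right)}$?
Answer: $-616$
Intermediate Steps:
$J{\left(T,P \right)} = 4 - P - 2 T$ ($J{\left(T,P \right)} = 4 - \left(\left(T + P\right) + T\right) = 4 - \left(\left(P + T\right) + T\right) = 4 - \left(P + 2 T\right) = 4 - P - 2 T$)
$- 8 J{\left(-22,-29 \right)} = - 8 \left(4 - -29 - -44\right) = - 8 \left(4 + 29 + 44\right) = \left(-8\right) 77 = -616$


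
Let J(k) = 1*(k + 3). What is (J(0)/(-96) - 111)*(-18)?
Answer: 31977/16 ≈ 1998.6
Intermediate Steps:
J(k) = 3 + k (J(k) = 1*(3 + k) = 3 + k)
(J(0)/(-96) - 111)*(-18) = ((3 + 0)/(-96) - 111)*(-18) = (3*(-1/96) - 111)*(-18) = (-1/32 - 111)*(-18) = -3553/32*(-18) = 31977/16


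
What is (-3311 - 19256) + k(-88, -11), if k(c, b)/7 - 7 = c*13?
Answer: -30526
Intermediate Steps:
k(c, b) = 49 + 91*c (k(c, b) = 49 + 7*(c*13) = 49 + 7*(13*c) = 49 + 91*c)
(-3311 - 19256) + k(-88, -11) = (-3311 - 19256) + (49 + 91*(-88)) = -22567 + (49 - 8008) = -22567 - 7959 = -30526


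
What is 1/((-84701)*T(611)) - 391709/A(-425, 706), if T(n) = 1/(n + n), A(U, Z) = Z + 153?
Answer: -33179193707/72758159 ≈ -456.02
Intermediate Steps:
A(U, Z) = 153 + Z
T(n) = 1/(2*n)
1/((-84701)*T(611)) - 391709/A(-425, 706) = 1/((-84701)*(((½)/611))) - 391709/(153 + 706) = -1/(84701*((½)*(1/611))) - 391709/859 = -1/(84701*1/1222) - 391709*1/859 = -1/84701*1222 - 391709/859 = -1222/84701 - 391709/859 = -33179193707/72758159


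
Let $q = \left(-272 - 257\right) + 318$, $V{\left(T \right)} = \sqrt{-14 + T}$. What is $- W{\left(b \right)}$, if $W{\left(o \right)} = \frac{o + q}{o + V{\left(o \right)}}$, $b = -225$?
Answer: $- \frac{24525}{12716} - \frac{109 i \sqrt{239}}{12716} \approx -1.9287 - 0.13252 i$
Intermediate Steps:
$q = -211$ ($q = -529 + 318 = -211$)
$W{\left(o \right)} = \frac{-211 + o}{o + \sqrt{-14 + o}}$ ($W{\left(o \right)} = \frac{o - 211}{o + \sqrt{-14 + o}} = \frac{-211 + o}{o + \sqrt{-14 + o}}$)
$- W{\left(b \right)} = - \frac{-211 - 225}{-225 + \sqrt{-14 - 225}} = - \frac{-436}{-225 + \sqrt{-239}} = - \frac{-436}{-225 + i \sqrt{239}} = \frac{436}{-225 + i \sqrt{239}}$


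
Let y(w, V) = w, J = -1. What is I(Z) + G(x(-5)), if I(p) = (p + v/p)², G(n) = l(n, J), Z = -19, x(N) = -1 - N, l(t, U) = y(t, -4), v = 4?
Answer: 134669/361 ≈ 373.04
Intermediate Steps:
l(t, U) = t
G(n) = n
I(p) = (p + 4/p)²
I(Z) + G(x(-5)) = (4 + (-19)²)²/(-19)² + (-1 - 1*(-5)) = (4 + 361)²/361 + (-1 + 5) = (1/361)*365² + 4 = (1/361)*133225 + 4 = 133225/361 + 4 = 134669/361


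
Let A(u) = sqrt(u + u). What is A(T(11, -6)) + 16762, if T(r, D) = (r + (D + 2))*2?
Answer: 16762 + 2*sqrt(7) ≈ 16767.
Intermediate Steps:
T(r, D) = 4 + 2*D + 2*r (T(r, D) = (r + (2 + D))*2 = (2 + D + r)*2 = 4 + 2*D + 2*r)
A(u) = sqrt(2)*sqrt(u) (A(u) = sqrt(2*u) = sqrt(2)*sqrt(u))
A(T(11, -6)) + 16762 = sqrt(2)*sqrt(4 + 2*(-6) + 2*11) + 16762 = sqrt(2)*sqrt(4 - 12 + 22) + 16762 = sqrt(2)*sqrt(14) + 16762 = 2*sqrt(7) + 16762 = 16762 + 2*sqrt(7)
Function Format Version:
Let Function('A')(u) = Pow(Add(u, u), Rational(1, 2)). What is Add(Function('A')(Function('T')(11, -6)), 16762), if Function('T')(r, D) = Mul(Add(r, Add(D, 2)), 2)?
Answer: Add(16762, Mul(2, Pow(7, Rational(1, 2)))) ≈ 16767.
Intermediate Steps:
Function('T')(r, D) = Add(4, Mul(2, D), Mul(2, r)) (Function('T')(r, D) = Mul(Add(r, Add(2, D)), 2) = Mul(Add(2, D, r), 2) = Add(4, Mul(2, D), Mul(2, r)))
Function('A')(u) = Mul(Pow(2, Rational(1, 2)), Pow(u, Rational(1, 2))) (Function('A')(u) = Pow(Mul(2, u), Rational(1, 2)) = Mul(Pow(2, Rational(1, 2)), Pow(u, Rational(1, 2))))
Add(Function('A')(Function('T')(11, -6)), 16762) = Add(Mul(Pow(2, Rational(1, 2)), Pow(Add(4, Mul(2, -6), Mul(2, 11)), Rational(1, 2))), 16762) = Add(Mul(Pow(2, Rational(1, 2)), Pow(Add(4, -12, 22), Rational(1, 2))), 16762) = Add(Mul(Pow(2, Rational(1, 2)), Pow(14, Rational(1, 2))), 16762) = Add(Mul(2, Pow(7, Rational(1, 2))), 16762) = Add(16762, Mul(2, Pow(7, Rational(1, 2))))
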